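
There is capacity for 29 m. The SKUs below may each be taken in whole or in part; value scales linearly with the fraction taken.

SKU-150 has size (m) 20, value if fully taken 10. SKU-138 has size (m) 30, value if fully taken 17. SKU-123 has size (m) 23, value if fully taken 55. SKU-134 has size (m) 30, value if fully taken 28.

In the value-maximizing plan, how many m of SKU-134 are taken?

Best value per unit of size first: SKU-123 55/23≈2.39, SKU-134 28/30≈0.933, SKU-138 17/30≈0.567, SKU-150 10/20≈0.5.
Take all of SKU-123 (23 m, value 55) — 6 m left.
6 m left: a 6/30 share of SKU-134 gives 28×6/30 = 5.6.

6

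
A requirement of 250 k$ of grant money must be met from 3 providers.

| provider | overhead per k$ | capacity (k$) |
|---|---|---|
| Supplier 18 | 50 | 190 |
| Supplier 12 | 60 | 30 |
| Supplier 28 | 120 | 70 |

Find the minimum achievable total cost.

14900

Fill from the cheapest provider first.
Take 190 from Supplier 18 at 50 ; need 60 more.
Supplier 12 at 60: take all 30 k$ ; 30 still needed.
Take 30 from Supplier 28 at 120 to finish.
Cost = 190×50 + 30×60 + 30×120 = 14900.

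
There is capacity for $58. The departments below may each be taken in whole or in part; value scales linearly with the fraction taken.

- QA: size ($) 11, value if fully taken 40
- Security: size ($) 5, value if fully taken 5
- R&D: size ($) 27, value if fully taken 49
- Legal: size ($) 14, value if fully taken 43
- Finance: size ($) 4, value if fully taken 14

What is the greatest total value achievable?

Sort by value density: QA 40/11≈3.64, Finance 14/4≈3.5, Legal 43/14≈3.07, R&D 49/27≈1.81, Security 5/5≈1.
All 11 $ of QA fit (value 40) → 47 remain.
Take all of Finance (4 $, value 14) → 43 $ left.
Legal: take in full, 14 $ for value 43 → 29 left.
R&D: take in full, 27 $ for value 49 → 2 left.
Fill the last 2 $ with part of Security: 2/5 of it earns 2.
Total value = 148.

148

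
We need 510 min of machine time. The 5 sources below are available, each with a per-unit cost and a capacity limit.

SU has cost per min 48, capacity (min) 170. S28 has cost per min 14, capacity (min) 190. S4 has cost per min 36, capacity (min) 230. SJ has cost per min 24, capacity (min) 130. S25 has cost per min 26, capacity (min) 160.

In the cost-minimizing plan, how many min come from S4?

30

Use sources in increasing cost order.
S28 (14): use full 190 — 320 min to go.
SJ (24): use full 130 — 190 min to go.
S25 at 26: take all 160 min — 30 still needed.
Take 30 from S4 at 36 to finish.
SU: unused.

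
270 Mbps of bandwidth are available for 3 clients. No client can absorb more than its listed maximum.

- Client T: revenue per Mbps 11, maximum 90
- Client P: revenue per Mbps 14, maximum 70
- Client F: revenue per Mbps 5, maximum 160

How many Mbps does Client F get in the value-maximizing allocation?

Rank by revenue per Mbps: Client P 14 > Client T 11 > Client F 5.
Client P: +70 to 70 (cap) — 200 left.
Client T takes 90 to reach its cap of 90 — 110 left.
Client F: +110 (room for 160) → 110. Pool exhausted.

110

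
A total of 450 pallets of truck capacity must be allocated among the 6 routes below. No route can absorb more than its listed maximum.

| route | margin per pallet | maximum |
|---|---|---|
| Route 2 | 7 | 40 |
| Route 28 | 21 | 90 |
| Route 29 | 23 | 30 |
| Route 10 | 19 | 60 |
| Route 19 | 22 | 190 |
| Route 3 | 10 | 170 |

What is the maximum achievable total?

Rank by margin per pallet: Route 29 23 > Route 19 22 > Route 28 21 > Route 10 19 > Route 3 10 > Route 2 7.
Give Route 29 30 to hit its cap of 30 ; 420 left.
Route 19: +190 to 190 (cap) ; 230 left.
Give Route 28 90 to hit its cap of 90 ; 140 left.
Route 10 takes 60 to reach its cap of 60 ; 80 left.
Route 3: +80 (room for 170) → 80. Pool exhausted.
Total = 21×90 + 23×30 + 19×60 + 22×190 + 10×80 = 8700.

8700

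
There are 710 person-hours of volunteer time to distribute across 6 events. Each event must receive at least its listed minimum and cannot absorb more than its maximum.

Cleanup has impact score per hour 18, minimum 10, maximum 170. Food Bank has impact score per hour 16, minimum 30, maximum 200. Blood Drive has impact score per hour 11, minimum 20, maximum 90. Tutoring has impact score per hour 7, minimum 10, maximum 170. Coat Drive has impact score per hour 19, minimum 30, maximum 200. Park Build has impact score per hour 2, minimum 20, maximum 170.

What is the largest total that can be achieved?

11300

Meeting every minimum uses 10+30+20+10+30+20 = 120 person-hours, leaving 590.
Rank by impact score per hour: Coat Drive 19 > Cleanup 18 > Food Bank 16 > Blood Drive 11 > Tutoring 7 > Park Build 2.
Coat Drive takes 170 more to reach its cap of 200 → 420 left.
Cleanup takes 160 more to reach its cap of 170 → 260 left.
Give Food Bank 170 more to hit its cap of 200 → 90 left.
Blood Drive: +70 to 90 (cap) → 20 left.
Tutoring: +20 (room for 160) → 30. Pool exhausted.
Total = 18×170 + 16×200 + 11×90 + 7×30 + 19×200 + 2×20 = 11300.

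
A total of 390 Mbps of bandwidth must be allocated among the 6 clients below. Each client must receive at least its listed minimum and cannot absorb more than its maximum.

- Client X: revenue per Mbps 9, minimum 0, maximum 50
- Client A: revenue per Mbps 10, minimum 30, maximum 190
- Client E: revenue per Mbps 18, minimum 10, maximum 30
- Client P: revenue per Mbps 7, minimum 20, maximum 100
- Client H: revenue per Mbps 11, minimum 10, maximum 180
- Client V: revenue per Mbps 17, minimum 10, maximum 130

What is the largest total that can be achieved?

5170

Meeting every minimum uses 0+30+10+20+10+10 = 80 Mbps, leaving 310.
Rank by revenue per Mbps: Client E 18 > Client V 17 > Client H 11 > Client A 10 > Client X 9 > Client P 7.
Give Client E 20 more to hit its cap of 30 ; 290 left.
Give Client V 120 more to hit its cap of 130 ; 170 left.
Client H takes 170 more to reach its cap of 180 ; 0 left.
Total = 10×30 + 18×30 + 7×20 + 11×180 + 17×130 = 5170.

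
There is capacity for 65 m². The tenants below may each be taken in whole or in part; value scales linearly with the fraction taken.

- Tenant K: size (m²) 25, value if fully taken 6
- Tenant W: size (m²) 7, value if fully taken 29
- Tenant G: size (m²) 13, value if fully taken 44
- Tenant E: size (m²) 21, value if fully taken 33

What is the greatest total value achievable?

111.76

Rank by value-to-size ratio: Tenant W 29/7≈4.14, Tenant G 44/13≈3.38, Tenant E 33/21≈1.57, Tenant K 6/25≈0.24.
Tenant W: take in full, 7 m² for value 29 → 58 left.
All 13 m² of Tenant G fit (value 44) → 45 remain.
Take all of Tenant E (21 m², value 33) → 24 m² left.
24 m² left: a 24/25 share of Tenant K gives 6×24/25 = 5.76.
Total value = 111.76.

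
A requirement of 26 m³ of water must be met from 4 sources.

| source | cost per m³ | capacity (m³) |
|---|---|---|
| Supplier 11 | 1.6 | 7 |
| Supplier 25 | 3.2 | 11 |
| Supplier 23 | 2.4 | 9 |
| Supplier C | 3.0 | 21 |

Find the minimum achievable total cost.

62.8

Fill from the cheapest source first.
Take 7 from Supplier 11 at 1.6 ; need 19 more.
Supplier 23 (2.4): use full 9 ; 10 m³ to go.
Take 10 from Supplier C at 3.0 to finish.
Supplier 25: unused.
Cost = 7×1.6 + 9×2.4 + 10×3.0 = 62.8.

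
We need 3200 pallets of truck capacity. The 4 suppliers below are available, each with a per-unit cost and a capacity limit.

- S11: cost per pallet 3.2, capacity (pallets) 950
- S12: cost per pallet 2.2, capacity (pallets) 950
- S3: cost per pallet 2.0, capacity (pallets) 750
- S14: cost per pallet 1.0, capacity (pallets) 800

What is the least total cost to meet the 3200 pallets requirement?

6630

Fill from the cheapest supplier first.
S14 (1.0): use full 800 ; 2400 pallets to go.
S3 (2.0): use full 750 ; 1650 pallets to go.
S12 at 2.2: take all 950 pallets ; 700 still needed.
S11 (3.2): take the remaining 700 ; done.
Cost = 800×1.0 + 750×2.0 + 950×2.2 + 700×3.2 = 6630.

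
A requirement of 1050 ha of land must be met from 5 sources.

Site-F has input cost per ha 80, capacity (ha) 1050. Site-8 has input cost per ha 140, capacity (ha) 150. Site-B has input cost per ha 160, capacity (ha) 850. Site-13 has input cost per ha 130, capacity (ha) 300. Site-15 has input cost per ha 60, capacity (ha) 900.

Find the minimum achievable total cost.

Use sources in increasing cost order.
Take 900 from Site-15 at 60 — need 150 more.
Site-F at 80: take 150 of its 1050 — requirement met.
Site-13, Site-8, Site-B: unused.
Cost = 900×60 + 150×80 = 66000.

66000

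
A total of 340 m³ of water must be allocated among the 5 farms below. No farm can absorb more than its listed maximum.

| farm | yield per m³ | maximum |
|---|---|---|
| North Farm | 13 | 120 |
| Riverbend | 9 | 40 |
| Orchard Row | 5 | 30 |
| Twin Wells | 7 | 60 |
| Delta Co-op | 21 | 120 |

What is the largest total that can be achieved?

4860

Order the farms by yield per m³: Delta Co-op 21 > North Farm 13 > Riverbend 9 > Twin Wells 7 > Orchard Row 5.
Delta Co-op: +120 to 120 (cap) — 220 left.
Give North Farm 120 to hit its cap of 120 — 100 left.
Give Riverbend 40 to hit its cap of 40 — 60 left.
Twin Wells takes 60 to reach its cap of 60 — 0 left.
Total = 13×120 + 9×40 + 7×60 + 21×120 = 4860.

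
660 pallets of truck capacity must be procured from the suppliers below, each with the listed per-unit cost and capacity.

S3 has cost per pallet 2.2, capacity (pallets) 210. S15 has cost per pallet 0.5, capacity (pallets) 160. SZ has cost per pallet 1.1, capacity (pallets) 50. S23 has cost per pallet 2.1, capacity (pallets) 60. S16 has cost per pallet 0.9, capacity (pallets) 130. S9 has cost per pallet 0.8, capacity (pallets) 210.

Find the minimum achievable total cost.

Cheapest first:
S15 (0.5): use full 160 — 500 pallets to go.
S9 (0.8): use full 210 — 290 pallets to go.
S16 at 0.9: take all 130 pallets — 160 still needed.
SZ (1.1): use full 50 — 110 pallets to go.
Take 60 from S23 at 2.1 — need 50 more.
S3 (2.2): take the remaining 50 — done.
Cost = 160×0.5 + 210×0.8 + 130×0.9 + 50×1.1 + 60×2.1 + 50×2.2 = 656.

656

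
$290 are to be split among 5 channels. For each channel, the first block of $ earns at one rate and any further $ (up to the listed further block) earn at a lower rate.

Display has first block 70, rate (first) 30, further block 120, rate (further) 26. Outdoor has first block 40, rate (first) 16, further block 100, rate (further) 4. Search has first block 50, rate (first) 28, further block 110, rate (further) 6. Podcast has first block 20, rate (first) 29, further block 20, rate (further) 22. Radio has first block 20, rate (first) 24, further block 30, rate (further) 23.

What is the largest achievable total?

7910

Rank every tier by rate: Display/tier1 30 > Podcast/tier1 29 > Search/tier1 28 > Display/tier2 26 > Radio/tier1 24 > Radio/tier2 23 > Podcast/tier2 22 > Outdoor/tier1 16 > Search/tier2 6 > Outdoor/tier2 4.
Display/tier1 (30): +70 → 220 left.
Fill Podcast tier1 block (20 at 29) → 200 left.
Search/tier1 (28): +50 → 150 left.
Fill Display tier2 block (120 at 26) → 30 left.
Radio/tier1 (24): +20 → 10 left.
Radio/tier2: +10 of 30 at 23; pool empty.
Total = 30×70 + 29×20 + 28×50 + 26×120 + 24×20 + 23×10 = 7910.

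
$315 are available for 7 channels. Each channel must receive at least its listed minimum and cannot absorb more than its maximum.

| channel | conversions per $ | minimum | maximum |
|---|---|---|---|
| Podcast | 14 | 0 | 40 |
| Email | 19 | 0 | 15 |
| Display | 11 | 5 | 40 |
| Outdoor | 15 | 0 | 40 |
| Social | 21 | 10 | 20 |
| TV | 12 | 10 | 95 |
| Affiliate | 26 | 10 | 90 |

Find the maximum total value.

5510

Meeting every minimum uses 0+0+5+0+10+10+10 = 35 $, leaving 280.
Highest conversions per $ first: Affiliate 26 > Social 21 > Email 19 > Outdoor 15 > Podcast 14 > TV 12 > Display 11.
Affiliate: +80 to 90 (cap) — 200 left.
Give Social 10 more to hit its cap of 20 — 190 left.
Email takes 15 more to reach its cap of 15 — 175 left.
Outdoor: +40 to 40 (cap) — 135 left.
Give Podcast 40 more to hit its cap of 40 — 95 left.
TV: +85 to 95 (cap) — 10 left.
Display: +10 (room for 35) → 15. Pool exhausted.
Total = 14×40 + 19×15 + 11×15 + 15×40 + 21×20 + 12×95 + 26×90 = 5510.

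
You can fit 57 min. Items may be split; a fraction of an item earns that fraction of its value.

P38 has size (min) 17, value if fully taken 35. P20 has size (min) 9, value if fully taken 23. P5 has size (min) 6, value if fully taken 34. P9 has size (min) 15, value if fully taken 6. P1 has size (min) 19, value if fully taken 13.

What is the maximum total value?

Best value per unit of size first: P5 34/6≈5.67, P20 23/9≈2.56, P38 35/17≈2.06, P1 13/19≈0.684, P9 6/15≈0.4.
P5: take in full, 6 min for value 34 — 51 left.
P20: take in full, 9 min for value 23 — 42 left.
Take all of P38 (17 min, value 35) — 25 min left.
Take all of P1 (19 min, value 13) — 6 min left.
Fill the last 6 min with part of P9: 6/15 of it earns 2.4.
Total value = 107.4.

107.4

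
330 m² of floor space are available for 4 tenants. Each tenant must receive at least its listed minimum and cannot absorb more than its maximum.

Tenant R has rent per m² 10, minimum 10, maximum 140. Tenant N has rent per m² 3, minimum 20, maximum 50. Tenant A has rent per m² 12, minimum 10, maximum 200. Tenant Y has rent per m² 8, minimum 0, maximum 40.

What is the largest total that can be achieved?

Meeting every minimum uses 10+20+10+0 = 40 m², leaving 290.
Order the tenants by rent per m²: Tenant A 12 > Tenant R 10 > Tenant Y 8 > Tenant N 3.
Tenant A: +190 to 200 (cap) ; 100 left.
Tenant R has room for 130 more but only 100 remain, so it gets 110.
Total = 10×110 + 3×20 + 12×200 = 3560.

3560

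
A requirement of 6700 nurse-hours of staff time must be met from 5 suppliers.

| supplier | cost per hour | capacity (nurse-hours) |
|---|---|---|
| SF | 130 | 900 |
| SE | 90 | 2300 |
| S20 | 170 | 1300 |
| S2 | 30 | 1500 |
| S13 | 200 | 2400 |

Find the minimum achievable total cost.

730000

Fill from the cheapest supplier first.
Take 1500 from S2 at 30 ; need 5200 more.
Take 2300 from SE at 90 ; need 2900 more.
SF at 130: take all 900 nurse-hours ; 2000 still needed.
Take 1300 from S20 at 170 ; need 700 more.
S13 (200): take the remaining 700 ; done.
Cost = 1500×30 + 2300×90 + 900×130 + 1300×170 + 700×200 = 730000.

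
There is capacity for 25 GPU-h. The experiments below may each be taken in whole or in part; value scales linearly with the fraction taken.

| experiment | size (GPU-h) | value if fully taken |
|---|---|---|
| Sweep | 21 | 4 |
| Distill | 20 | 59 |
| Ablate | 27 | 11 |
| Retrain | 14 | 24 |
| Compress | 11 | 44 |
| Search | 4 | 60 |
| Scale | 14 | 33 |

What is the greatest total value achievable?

Best value per unit of size first: Search 60/4≈15, Compress 44/11≈4, Distill 59/20≈2.95, Scale 33/14≈2.36, Retrain 24/14≈1.71, Ablate 11/27≈0.407, Sweep 4/21≈0.19.
Take all of Search (4 GPU-h, value 60) → 21 GPU-h left.
All 11 GPU-h of Compress fit (value 44) → 10 remain.
10 GPU-h left: a 10/20 share of Distill gives 59×10/20 = 29.5.
Total value = 133.5.

133.5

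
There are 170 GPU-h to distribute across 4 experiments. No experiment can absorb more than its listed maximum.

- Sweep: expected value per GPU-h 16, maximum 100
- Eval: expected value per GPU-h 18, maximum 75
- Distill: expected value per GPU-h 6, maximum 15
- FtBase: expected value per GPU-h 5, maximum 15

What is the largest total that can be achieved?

Order the experiments by expected value per GPU-h: Eval 18 > Sweep 16 > Distill 6 > FtBase 5.
Eval: +75 to 75 (cap) — 95 left.
Sweep has room for 100 but only 95 remain, so it gets 95.
Total = 16×95 + 18×75 = 2870.

2870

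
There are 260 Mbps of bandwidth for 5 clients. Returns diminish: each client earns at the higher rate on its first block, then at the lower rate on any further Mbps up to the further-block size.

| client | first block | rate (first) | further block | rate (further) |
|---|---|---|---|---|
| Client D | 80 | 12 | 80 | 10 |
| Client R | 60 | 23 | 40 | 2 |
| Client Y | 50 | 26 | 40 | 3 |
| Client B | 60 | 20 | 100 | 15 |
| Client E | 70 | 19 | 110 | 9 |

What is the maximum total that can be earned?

5510

Rank every tier by rate: Client Y/tier1 26 > Client R/tier1 23 > Client B/tier1 20 > Client E/tier1 19 > Client B/tier2 15 > Client D/tier1 12 > Client D/tier2 10 > Client E/tier2 9 > Client Y/tier2 3 > Client R/tier2 2.
Client Y/tier1 (26): +50 ; 210 left.
Client R tier1 at 23: fill all 60 ; 150 left.
Fill Client B tier1 block (60 at 20) ; 90 left.
Fill Client E tier1 block (70 at 19) ; 20 left.
20 remain; put them into Client B tier2 at 15.
Total = 26×50 + 23×60 + 20×60 + 19×70 + 15×20 = 5510.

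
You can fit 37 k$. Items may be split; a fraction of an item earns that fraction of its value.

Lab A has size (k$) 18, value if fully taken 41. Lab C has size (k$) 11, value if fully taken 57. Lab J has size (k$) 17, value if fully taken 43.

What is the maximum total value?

120.5

Best value per unit of size first: Lab C 57/11≈5.18, Lab J 43/17≈2.53, Lab A 41/18≈2.28.
All 11 k$ of Lab C fit (value 57) → 26 remain.
All 17 k$ of Lab J fit (value 43) → 9 remain.
9 k$ left: a 9/18 share of Lab A gives 41×9/18 = 20.5.
Total value = 120.5.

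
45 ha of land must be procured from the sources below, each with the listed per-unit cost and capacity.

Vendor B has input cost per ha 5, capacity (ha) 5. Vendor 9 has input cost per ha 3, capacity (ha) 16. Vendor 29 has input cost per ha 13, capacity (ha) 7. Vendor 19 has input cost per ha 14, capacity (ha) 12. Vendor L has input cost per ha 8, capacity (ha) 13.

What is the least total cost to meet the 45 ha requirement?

Cheapest first:
Take 16 from Vendor 9 at 3 → need 29 more.
Take 5 from Vendor B at 5 → need 24 more.
Vendor L (8): use full 13 → 11 ha to go.
Take 7 from Vendor 29 at 13 → need 4 more.
Vendor 19 at 14: take 4 of its 12 → requirement met.
Cost = 16×3 + 5×5 + 13×8 + 7×13 + 4×14 = 324.

324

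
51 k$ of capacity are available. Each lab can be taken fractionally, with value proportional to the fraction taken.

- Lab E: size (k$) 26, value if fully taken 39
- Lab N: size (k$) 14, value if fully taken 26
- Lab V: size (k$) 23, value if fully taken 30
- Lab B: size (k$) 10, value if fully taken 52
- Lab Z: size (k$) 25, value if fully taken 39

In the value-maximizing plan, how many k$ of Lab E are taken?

2

Rank by value-to-size ratio: Lab B 52/10≈5.2, Lab N 26/14≈1.86, Lab Z 39/25≈1.56, Lab E 39/26≈1.5, Lab V 30/23≈1.3.
All 10 k$ of Lab B fit (value 52) → 41 remain.
All 14 k$ of Lab N fit (value 26) → 27 remain.
All 25 k$ of Lab Z fit (value 39) → 2 remain.
Fill the last 2 k$ with part of Lab E: 2/26 of it earns 3.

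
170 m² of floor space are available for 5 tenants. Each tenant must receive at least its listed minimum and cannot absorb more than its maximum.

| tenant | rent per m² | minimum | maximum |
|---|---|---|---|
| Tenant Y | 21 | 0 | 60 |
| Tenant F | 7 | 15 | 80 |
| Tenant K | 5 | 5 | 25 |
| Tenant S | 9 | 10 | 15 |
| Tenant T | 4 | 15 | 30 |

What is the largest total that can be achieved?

Meeting every minimum uses 0+15+5+10+15 = 45 m², leaving 125.
Order the tenants by rent per m²: Tenant Y 21 > Tenant S 9 > Tenant F 7 > Tenant K 5 > Tenant T 4.
Tenant Y: +60 to 60 (cap) ; 65 left.
Give Tenant S 5 more to hit its cap of 15 ; 60 left.
Only 60 left; Tenant F takes them to reach 75.
Total = 21×60 + 7×75 + 5×5 + 9×15 + 4×15 = 2005.

2005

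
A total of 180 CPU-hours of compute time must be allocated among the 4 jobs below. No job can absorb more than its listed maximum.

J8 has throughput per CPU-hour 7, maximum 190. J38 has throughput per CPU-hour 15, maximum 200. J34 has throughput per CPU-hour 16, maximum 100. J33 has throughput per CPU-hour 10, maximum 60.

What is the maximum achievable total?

Order the jobs by throughput per CPU-hour: J34 16 > J38 15 > J33 10 > J8 7.
J34: +100 to 100 (cap) ; 80 left.
J38 has room for 200 but only 80 remain, so it gets 80.
Total = 15×80 + 16×100 = 2800.

2800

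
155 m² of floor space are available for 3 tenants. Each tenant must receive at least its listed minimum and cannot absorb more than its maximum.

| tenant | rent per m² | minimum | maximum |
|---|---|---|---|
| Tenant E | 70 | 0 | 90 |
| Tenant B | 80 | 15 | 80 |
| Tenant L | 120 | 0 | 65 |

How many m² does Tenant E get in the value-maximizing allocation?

Meeting every minimum uses 0+15+0 = 15 m², leaving 140.
Highest rent per m² first: Tenant L 120 > Tenant B 80 > Tenant E 70.
Give Tenant L 65 more to hit its cap of 65 ; 75 left.
Tenant B takes 65 more to reach its cap of 80 ; 10 left.
Only 10 left; Tenant E takes them to reach 10.

10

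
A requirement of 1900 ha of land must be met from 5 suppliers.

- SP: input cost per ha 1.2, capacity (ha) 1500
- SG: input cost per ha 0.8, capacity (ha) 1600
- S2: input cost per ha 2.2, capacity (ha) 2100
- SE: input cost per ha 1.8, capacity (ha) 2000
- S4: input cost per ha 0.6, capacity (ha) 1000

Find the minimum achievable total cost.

Fill from the cheapest supplier first.
Take 1000 from S4 at 0.6 → need 900 more.
Take 900 from SG at 0.8 to finish.
SP, SE, S2: unused.
Cost = 1000×0.6 + 900×0.8 = 1320.

1320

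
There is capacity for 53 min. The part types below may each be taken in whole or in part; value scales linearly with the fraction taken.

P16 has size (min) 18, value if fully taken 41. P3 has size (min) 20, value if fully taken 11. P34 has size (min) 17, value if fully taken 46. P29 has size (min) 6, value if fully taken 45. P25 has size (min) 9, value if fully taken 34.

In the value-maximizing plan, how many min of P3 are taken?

Rank by value-to-size ratio: P29 45/6≈7.5, P25 34/9≈3.78, P34 46/17≈2.71, P16 41/18≈2.28, P3 11/20≈0.55.
Take all of P29 (6 min, value 45) — 47 min left.
All 9 min of P25 fit (value 34) — 38 remain.
All 17 min of P34 fit (value 46) — 21 remain.
P16: take in full, 18 min for value 41 — 3 left.
Fill the last 3 min with part of P3: 3/20 of it earns 1.65.

3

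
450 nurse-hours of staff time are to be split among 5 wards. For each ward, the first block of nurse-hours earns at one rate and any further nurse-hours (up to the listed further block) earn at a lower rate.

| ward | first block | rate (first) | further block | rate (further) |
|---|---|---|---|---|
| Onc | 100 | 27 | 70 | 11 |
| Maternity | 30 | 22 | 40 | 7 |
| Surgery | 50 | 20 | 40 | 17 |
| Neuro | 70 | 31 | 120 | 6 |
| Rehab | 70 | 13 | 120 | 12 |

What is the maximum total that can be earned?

9200

Treat each block as its own option and order by rate: Neuro/T1 31 > Onc/T1 27 > Maternity/T1 22 > Surgery/T1 20 > Surgery/T2 17 > Rehab/T1 13 > Rehab/T2 12 > Onc/T2 11 > Maternity/T2 7 > Neuro/T2 6.
Neuro/T1 (31): +70 ; 380 left.
Onc/T1 (27): +100 ; 280 left.
Fill Maternity T1 block (30 at 22) ; 250 left.
Fill Surgery T1 block (50 at 20) ; 200 left.
Surgery/T2 (17): +40 ; 160 left.
Rehab T1 at 13: fill all 70 ; 90 left.
90 remain; put them into Rehab T2 at 12.
Total = 31×70 + 27×100 + 22×30 + 20×50 + 17×40 + 13×70 + 12×90 = 9200.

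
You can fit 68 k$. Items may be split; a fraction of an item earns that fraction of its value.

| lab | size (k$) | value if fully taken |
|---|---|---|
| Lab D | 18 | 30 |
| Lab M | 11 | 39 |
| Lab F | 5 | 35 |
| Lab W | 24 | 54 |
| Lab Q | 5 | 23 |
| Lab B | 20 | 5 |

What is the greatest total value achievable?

Rank by value-to-size ratio: Lab F 35/5≈7, Lab Q 23/5≈4.6, Lab M 39/11≈3.55, Lab W 54/24≈2.25, Lab D 30/18≈1.67, Lab B 5/20≈0.25.
All 5 k$ of Lab F fit (value 35) — 63 remain.
Take all of Lab Q (5 k$, value 23) — 58 k$ left.
Lab M: take in full, 11 k$ for value 39 — 47 left.
Take all of Lab W (24 k$, value 54) — 23 k$ left.
Take all of Lab D (18 k$, value 30) — 5 k$ left.
Fill the last 5 k$ with part of Lab B: 5/20 of it earns 1.25.
Total value = 182.25.

182.25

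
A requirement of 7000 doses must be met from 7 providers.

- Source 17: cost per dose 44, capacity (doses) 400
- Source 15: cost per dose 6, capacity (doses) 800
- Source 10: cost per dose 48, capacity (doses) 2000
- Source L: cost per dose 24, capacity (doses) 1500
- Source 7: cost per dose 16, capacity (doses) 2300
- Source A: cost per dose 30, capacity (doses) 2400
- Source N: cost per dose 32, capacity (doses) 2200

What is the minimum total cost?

149600

Fill from the cheapest provider first.
Source 15 at 6: take all 800 doses — 6200 still needed.
Take 2300 from Source 7 at 16 — need 3900 more.
Source L at 24: take all 1500 doses — 2400 still needed.
Take 2400 from Source A at 30 — need 0 more.
Source N, Source 17, Source 10: unused.
Cost = 800×6 + 2300×16 + 1500×24 + 2400×30 = 149600.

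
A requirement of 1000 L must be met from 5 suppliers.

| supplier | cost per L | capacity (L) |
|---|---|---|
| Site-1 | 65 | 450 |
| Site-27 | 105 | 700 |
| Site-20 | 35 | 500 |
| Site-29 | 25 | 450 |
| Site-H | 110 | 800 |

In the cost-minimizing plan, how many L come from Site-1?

50

Fill from the cheapest supplier first.
Site-29 (25): use full 450 → 550 L to go.
Site-20 at 35: take all 500 L → 50 still needed.
Site-1 at 65: take 50 of its 450 → requirement met.
Site-27, Site-H: unused.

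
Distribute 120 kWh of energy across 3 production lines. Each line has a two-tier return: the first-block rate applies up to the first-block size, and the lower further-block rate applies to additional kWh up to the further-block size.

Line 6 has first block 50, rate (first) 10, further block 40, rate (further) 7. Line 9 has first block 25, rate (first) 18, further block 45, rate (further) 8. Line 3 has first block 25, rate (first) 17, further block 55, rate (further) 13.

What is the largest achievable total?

1740

Treat each block as its own option and order by rate: Line 9/T1 18 > Line 3/T1 17 > Line 3/T2 13 > Line 6/T1 10 > Line 9/T2 8 > Line 6/T2 7.
Line 9/T1 (18): +25 — 95 left.
Line 3 T1 at 17: fill all 25 — 70 left.
Line 3 T2 at 13: fill all 55 — 15 left.
Line 6/T1: +15 of 50 at 10; pool empty.
Total = 18×25 + 17×25 + 13×55 + 10×15 = 1740.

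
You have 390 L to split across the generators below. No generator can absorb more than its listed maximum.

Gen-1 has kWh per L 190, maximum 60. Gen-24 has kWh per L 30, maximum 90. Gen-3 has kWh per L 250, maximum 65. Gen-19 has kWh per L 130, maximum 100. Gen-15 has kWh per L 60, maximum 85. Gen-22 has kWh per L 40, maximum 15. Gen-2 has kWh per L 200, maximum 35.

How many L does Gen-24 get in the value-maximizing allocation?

30

Rank by kWh per L: Gen-3 250 > Gen-2 200 > Gen-1 190 > Gen-19 130 > Gen-15 60 > Gen-22 40 > Gen-24 30.
Give Gen-3 65 to hit its cap of 65 ; 325 left.
Gen-2: +35 to 35 (cap) ; 290 left.
Gen-1: +60 to 60 (cap) ; 230 left.
Give Gen-19 100 to hit its cap of 100 ; 130 left.
Give Gen-15 85 to hit its cap of 85 ; 45 left.
Gen-22 takes 15 to reach its cap of 15 ; 30 left.
Only 30 left; Gen-24 takes them to reach 30.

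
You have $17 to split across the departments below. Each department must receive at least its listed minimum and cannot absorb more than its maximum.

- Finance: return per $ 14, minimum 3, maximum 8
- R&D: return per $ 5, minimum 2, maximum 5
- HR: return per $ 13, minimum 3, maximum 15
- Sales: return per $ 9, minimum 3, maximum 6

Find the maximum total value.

Meeting every minimum uses 3+2+3+3 = 11 $, leaving 6.
Highest return per $ first: Finance 14 > HR 13 > Sales 9 > R&D 5.
Give Finance 5 more to hit its cap of 8 ; 1 left.
HR has room for 12 more but only 1 remain, so it gets 4.
Total = 14×8 + 5×2 + 13×4 + 9×3 = 201.

201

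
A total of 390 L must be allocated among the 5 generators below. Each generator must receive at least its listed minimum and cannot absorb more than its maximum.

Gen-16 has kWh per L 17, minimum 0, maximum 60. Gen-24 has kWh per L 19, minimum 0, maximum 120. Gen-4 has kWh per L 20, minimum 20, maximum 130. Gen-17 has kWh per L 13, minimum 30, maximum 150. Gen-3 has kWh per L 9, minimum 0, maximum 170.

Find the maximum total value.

6940

Meeting every minimum uses 0+0+20+30+0 = 50 L, leaving 340.
Order the generators by kWh per L: Gen-4 20 > Gen-24 19 > Gen-16 17 > Gen-17 13 > Gen-3 9.
Give Gen-4 110 more to hit its cap of 130 — 230 left.
Gen-24: +120 to 120 (cap) — 110 left.
Give Gen-16 60 more to hit its cap of 60 — 50 left.
Gen-17 has room for 120 more but only 50 remain, so it gets 80.
Total = 17×60 + 19×120 + 20×130 + 13×80 = 6940.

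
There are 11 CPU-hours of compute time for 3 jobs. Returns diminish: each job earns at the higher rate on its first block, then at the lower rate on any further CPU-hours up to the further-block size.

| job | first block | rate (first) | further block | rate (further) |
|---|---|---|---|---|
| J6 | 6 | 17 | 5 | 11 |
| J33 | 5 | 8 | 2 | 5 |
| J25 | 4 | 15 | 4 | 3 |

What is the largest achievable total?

173

Rank every tier by rate: J6/first 17 > J25/first 15 > J6/second 11 > J33/first 8 > J33/second 5 > J25/second 3.
J6/first (17): +6 ; 5 left.
J25 first at 15: fill all 4 ; 1 left.
J6/second: +1 of 5 at 11; pool empty.
Total = 17×6 + 15×4 + 11×1 = 173.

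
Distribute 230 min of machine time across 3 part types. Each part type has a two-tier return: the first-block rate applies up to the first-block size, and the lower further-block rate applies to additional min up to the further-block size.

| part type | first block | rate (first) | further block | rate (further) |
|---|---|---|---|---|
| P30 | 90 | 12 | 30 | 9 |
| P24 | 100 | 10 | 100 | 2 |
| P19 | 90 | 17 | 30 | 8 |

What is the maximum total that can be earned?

3110

Rank every tier by rate: P19/first 17 > P30/first 12 > P24/first 10 > P30/second 9 > P19/second 8 > P24/second 2.
P19 first at 17: fill all 90 ; 140 left.
P30/first (12): +90 ; 50 left.
50 remain; put them into P24 first at 10.
Total = 17×90 + 12×90 + 10×50 = 3110.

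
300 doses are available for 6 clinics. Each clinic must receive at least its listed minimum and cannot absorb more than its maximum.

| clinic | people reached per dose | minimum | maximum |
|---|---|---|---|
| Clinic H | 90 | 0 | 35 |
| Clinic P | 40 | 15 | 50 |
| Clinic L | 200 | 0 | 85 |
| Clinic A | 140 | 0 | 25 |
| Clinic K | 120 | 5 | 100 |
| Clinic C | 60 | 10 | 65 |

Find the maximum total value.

38650

Meeting every minimum uses 0+15+0+0+5+10 = 30 doses, leaving 270.
Highest people reached per dose first: Clinic L 200 > Clinic A 140 > Clinic K 120 > Clinic H 90 > Clinic C 60 > Clinic P 40.
Clinic L takes 85 more to reach its cap of 85 → 185 left.
Clinic A takes 25 more to reach its cap of 25 → 160 left.
Give Clinic K 95 more to hit its cap of 100 → 65 left.
Give Clinic H 35 more to hit its cap of 35 → 30 left.
Clinic C has room for 55 more but only 30 remain, so it gets 40.
Total = 90×35 + 40×15 + 200×85 + 140×25 + 120×100 + 60×40 = 38650.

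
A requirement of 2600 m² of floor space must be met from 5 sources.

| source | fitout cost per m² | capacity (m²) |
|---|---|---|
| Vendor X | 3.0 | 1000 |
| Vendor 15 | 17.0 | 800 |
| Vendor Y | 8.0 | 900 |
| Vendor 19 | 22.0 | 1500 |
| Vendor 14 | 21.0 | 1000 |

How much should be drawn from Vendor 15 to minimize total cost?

700

Cheapest first:
Take 1000 from Vendor X at 3.0 — need 1600 more.
Vendor Y at 8.0: take all 900 m² — 700 still needed.
Take 700 from Vendor 15 at 17.0 to finish.
Vendor 14, Vendor 19: unused.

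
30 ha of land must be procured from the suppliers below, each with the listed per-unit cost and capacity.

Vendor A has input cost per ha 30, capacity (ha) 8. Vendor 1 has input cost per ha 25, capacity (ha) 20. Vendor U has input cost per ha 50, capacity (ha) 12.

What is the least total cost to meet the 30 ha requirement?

Use suppliers in increasing cost order.
Vendor 1 at 25: take all 20 ha — 10 still needed.
Vendor A at 30: take all 8 ha — 2 still needed.
Vendor U at 50: take 2 of its 12 — requirement met.
Cost = 20×25 + 8×30 + 2×50 = 840.

840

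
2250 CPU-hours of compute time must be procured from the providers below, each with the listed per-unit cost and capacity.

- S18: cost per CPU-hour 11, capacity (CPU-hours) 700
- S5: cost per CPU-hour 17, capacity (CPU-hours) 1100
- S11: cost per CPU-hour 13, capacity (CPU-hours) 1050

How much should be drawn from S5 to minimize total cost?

Fill from the cheapest provider first.
S18 at 11: take all 700 CPU-hours ; 1550 still needed.
Take 1050 from S11 at 13 ; need 500 more.
S5 at 17: take 500 of its 1100 ; requirement met.

500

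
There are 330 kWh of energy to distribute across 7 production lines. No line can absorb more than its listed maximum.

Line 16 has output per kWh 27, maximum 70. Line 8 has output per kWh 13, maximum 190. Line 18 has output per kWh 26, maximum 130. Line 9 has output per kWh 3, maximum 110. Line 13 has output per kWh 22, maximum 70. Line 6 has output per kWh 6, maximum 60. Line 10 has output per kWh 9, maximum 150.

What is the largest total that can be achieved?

7590

Order the production lines by output per kWh: Line 16 27 > Line 18 26 > Line 13 22 > Line 8 13 > Line 10 9 > Line 6 6 > Line 9 3.
Line 16: +70 to 70 (cap) → 260 left.
Line 18: +130 to 130 (cap) → 130 left.
Give Line 13 70 to hit its cap of 70 → 60 left.
Only 60 left; Line 8 takes them to reach 60.
Total = 27×70 + 13×60 + 26×130 + 22×70 = 7590.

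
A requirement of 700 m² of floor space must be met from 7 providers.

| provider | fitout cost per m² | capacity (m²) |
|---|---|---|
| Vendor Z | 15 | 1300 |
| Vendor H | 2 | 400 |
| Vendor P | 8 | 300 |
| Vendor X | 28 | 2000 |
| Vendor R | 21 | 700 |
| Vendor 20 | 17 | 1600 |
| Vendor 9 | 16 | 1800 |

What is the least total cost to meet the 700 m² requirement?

3200

Use providers in increasing cost order.
Vendor H at 2: take all 400 m² — 300 still needed.
Vendor P at 8: take all 300 m² — 0 still needed.
Vendor Z, Vendor 9, Vendor 20, Vendor R, Vendor X: unused.
Cost = 400×2 + 300×8 = 3200.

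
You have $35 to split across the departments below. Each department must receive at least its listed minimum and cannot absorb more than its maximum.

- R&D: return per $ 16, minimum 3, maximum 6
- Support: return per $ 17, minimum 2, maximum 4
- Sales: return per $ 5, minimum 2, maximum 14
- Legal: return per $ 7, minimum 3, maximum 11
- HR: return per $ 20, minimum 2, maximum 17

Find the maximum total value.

Meeting every minimum uses 3+2+2+3+2 = 12 $, leaving 23.
Highest return per $ first: HR 20 > Support 17 > R&D 16 > Legal 7 > Sales 5.
Give HR 15 more to hit its cap of 17 — 8 left.
Give Support 2 more to hit its cap of 4 — 6 left.
Give R&D 3 more to hit its cap of 6 — 3 left.
Legal: +3 (room for 8) → 6. Pool exhausted.
Total = 16×6 + 17×4 + 5×2 + 7×6 + 20×17 = 556.

556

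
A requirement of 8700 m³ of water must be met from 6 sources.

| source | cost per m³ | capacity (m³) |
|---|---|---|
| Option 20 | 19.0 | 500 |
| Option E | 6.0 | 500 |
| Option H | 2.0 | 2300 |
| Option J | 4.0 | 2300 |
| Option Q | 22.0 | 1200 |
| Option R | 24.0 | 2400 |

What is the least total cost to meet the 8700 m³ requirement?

Fill from the cheapest source first.
Take 2300 from Option H at 2.0 — need 6400 more.
Option J at 4.0: take all 2300 m³ — 4100 still needed.
Option E (6.0): use full 500 — 3600 m³ to go.
Option 20 at 19.0: take all 500 m³ — 3100 still needed.
Option Q (22.0): use full 1200 — 1900 m³ to go.
Take 1900 from Option R at 24.0 to finish.
Cost = 2300×2.0 + 2300×4.0 + 500×6.0 + 500×19.0 + 1200×22.0 + 1900×24.0 = 98300.

98300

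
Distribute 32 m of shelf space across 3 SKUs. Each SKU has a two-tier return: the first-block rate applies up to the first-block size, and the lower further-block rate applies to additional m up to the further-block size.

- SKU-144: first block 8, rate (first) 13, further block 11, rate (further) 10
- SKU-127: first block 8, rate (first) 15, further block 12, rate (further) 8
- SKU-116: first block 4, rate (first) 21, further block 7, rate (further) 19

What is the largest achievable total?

491

Order all 6 blocks by rate: SKU-116/first 21 > SKU-116/second 19 > SKU-127/first 15 > SKU-144/first 13 > SKU-144/second 10 > SKU-127/second 8.
Fill SKU-116 first block (4 at 21) — 28 left.
SKU-116 second at 19: fill all 7 — 21 left.
SKU-127 first at 15: fill all 8 — 13 left.
SKU-144/first (13): +8 — 5 left.
SKU-144/second: +5 of 11 at 10; pool empty.
Total = 21×4 + 19×7 + 15×8 + 13×8 + 10×5 = 491.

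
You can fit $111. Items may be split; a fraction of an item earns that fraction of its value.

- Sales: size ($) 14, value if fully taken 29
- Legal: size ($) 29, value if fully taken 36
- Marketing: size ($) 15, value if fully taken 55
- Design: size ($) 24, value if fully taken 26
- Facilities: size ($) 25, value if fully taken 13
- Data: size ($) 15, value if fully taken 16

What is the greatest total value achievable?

Rank by value-to-size ratio: Marketing 55/15≈3.67, Sales 29/14≈2.07, Legal 36/29≈1.24, Design 26/24≈1.08, Data 16/15≈1.07, Facilities 13/25≈0.52.
All 15 $ of Marketing fit (value 55) → 96 remain.
Take all of Sales (14 $, value 29) → 82 $ left.
Take all of Legal (29 $, value 36) → 53 $ left.
Take all of Design (24 $, value 26) → 29 $ left.
Take all of Data (15 $, value 16) → 14 $ left.
Only 14 $ remain; take 14/25 of Facilities for value 13×14/25 = 7.28.
Total value = 169.28.

169.28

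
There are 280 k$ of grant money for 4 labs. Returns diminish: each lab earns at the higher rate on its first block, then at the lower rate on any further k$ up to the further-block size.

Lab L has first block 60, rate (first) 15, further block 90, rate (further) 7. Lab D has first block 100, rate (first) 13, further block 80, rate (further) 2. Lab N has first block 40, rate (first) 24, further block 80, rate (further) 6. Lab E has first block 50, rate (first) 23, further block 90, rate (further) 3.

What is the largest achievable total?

4520

Rank every tier by rate: Lab N/T1 24 > Lab E/T1 23 > Lab L/T1 15 > Lab D/T1 13 > Lab L/T2 7 > Lab N/T2 6 > Lab E/T2 3 > Lab D/T2 2.
Lab N/T1 (24): +40 ; 240 left.
Fill Lab E T1 block (50 at 23) ; 190 left.
Fill Lab L T1 block (60 at 15) ; 130 left.
Lab D/T1 (13): +100 ; 30 left.
30 remain; put them into Lab L T2 at 7.
Total = 24×40 + 23×50 + 15×60 + 13×100 + 7×30 = 4520.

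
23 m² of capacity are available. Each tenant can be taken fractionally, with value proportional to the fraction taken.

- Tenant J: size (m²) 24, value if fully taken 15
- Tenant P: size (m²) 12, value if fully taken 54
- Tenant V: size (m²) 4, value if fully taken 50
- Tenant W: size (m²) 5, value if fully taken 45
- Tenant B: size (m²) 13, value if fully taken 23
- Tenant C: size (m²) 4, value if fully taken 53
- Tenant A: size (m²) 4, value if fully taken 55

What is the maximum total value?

Rank by value-to-size ratio: Tenant A 55/4≈13.8, Tenant C 53/4≈13.2, Tenant V 50/4≈12.5, Tenant W 45/5≈9, Tenant P 54/12≈4.5, Tenant B 23/13≈1.77, Tenant J 15/24≈0.625.
Tenant A: take in full, 4 m² for value 55 — 19 left.
All 4 m² of Tenant C fit (value 53) — 15 remain.
Tenant V: take in full, 4 m² for value 50 — 11 left.
All 5 m² of Tenant W fit (value 45) — 6 remain.
Only 6 m² remain; take 6/12 of Tenant P for value 54×6/12 = 27.
Total value = 230.

230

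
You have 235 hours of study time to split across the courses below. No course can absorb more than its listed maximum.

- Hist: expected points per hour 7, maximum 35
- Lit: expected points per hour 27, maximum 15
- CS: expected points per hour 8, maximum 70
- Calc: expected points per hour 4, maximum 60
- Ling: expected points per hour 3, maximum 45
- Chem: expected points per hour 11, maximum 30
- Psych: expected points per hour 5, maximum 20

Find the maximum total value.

1895

Order the courses by expected points per hour: Lit 27 > Chem 11 > CS 8 > Hist 7 > Psych 5 > Calc 4 > Ling 3.
Give Lit 15 to hit its cap of 15 → 220 left.
Give Chem 30 to hit its cap of 30 → 190 left.
CS: +70 to 70 (cap) → 120 left.
Give Hist 35 to hit its cap of 35 → 85 left.
Give Psych 20 to hit its cap of 20 → 65 left.
Give Calc 60 to hit its cap of 60 → 5 left.
Ling: +5 (room for 45) → 5. Pool exhausted.
Total = 7×35 + 27×15 + 8×70 + 4×60 + 3×5 + 11×30 + 5×20 = 1895.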